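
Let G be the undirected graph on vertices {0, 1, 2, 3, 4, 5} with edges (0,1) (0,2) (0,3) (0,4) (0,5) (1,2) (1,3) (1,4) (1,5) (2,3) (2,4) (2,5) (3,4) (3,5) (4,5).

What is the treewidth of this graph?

A width-5 tree decomposition is:
Bags: B1 = {0, 1, 2, 3, 4, 5}
Tree: (single bag)
With just one bag of size 6, the width is 6 − 1 = 5, so tw(G) ≤ 5. On the other hand G contains the 6-clique {0, 1, 2, 3, 4, 5}. A clique must lie in a single bag of any decomposition, so no decomposition can have width below 5. The upper and lower bounds meet at 5, so that is the treewidth.

5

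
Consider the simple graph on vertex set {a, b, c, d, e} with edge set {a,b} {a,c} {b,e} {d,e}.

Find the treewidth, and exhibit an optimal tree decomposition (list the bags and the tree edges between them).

Each bag holds 2 vertices, so the decomposition has width 1, which upper-bounds the treewidth. Any graph with an edge has treewidth ≥ 1, and G has the edge c–a. Hence tw(G) = 1 exactly.

Treewidth 1.
One such decomposition:
Bags: B1 = {a, c}  B2 = {a, b}  B3 = {b, e}  B4 = {d, e}
Tree: B1–B2, B2–B3, B3–B4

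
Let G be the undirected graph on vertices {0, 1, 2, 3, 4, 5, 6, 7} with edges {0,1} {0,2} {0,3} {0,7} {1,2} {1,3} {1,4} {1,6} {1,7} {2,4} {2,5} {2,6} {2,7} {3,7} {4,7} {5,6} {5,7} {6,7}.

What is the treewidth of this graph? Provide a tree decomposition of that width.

Each bag holds 4 vertices, so the decomposition has width 3, which upper-bounds the treewidth. Conversely, {0, 1, 2, 7} is a clique of size 4, and the vertices of any clique must share a bag in every tree decomposition; so some bag has ≥ 4 vertices and tw(G) ≥ 3. Combining the bounds, tw(G) = 3.

Treewidth 3.
Bags: B1 = {1, 2, 6, 7}  B2 = {1, 2, 4, 7}  B3 = {0, 1, 2, 7}  B4 = {2, 5, 6, 7}  B5 = {0, 1, 3, 7}
Tree: B1–B2, B2–B3, B1–B4, B3–B5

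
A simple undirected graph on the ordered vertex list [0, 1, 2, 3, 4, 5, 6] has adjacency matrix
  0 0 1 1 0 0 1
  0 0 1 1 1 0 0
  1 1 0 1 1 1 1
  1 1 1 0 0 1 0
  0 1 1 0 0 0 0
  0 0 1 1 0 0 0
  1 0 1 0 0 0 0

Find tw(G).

A width-2 tree decomposition is:
Bags: B1 = {1, 2, 3}  B2 = {0, 2, 3}  B3 = {1, 2, 4}  B4 = {2, 3, 5}  B5 = {0, 2, 6}
Tree: B1–B2, B1–B3, B1–B4, B2–B5
Every bag has size at most 3, so the width is 3 − 1 = 2 and tw(G) ≤ 2. Conversely, {0, 2, 3} is a clique of size 3, and the vertices of any clique must share a bag in every tree decomposition; so some bag has ≥ 3 vertices and tw(G) ≥ 2. Therefore the treewidth is 2.

2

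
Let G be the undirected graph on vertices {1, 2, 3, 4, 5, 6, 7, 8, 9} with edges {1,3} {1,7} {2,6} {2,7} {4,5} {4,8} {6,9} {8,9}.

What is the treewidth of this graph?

A width-1 tree decomposition is:
Bags: B1 = {4, 5}  B2 = {4, 8}  B3 = {8, 9}  B4 = {6, 9}  B5 = {2, 6}  B6 = {2, 7}  B7 = {1, 7}  B8 = {1, 3}
Tree: B1–B2, B2–B3, B3–B4, B4–B5, B5–B6, B6–B7, B7–B8
Every bag has size at most 2, so the width is 2 − 1 = 1 and tw(G) ≤ 1. Since G has at least one edge (e.g. 5–4), it is not an edgeless graph, so tw(G) ≥ 1. Combining the bounds, tw(G) = 1.

1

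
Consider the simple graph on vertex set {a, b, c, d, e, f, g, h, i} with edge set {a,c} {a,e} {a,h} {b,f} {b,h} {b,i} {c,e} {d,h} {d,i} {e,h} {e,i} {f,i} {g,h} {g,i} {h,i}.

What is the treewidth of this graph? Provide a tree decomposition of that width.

The largest bag has 3 vertices, giving width 2; this decomposition certifies tw(G) ≤ 2. For the lower bound, the 3 vertices {a, e, h} are pairwise adjacent, and any tree decomposition puts a clique entirely inside one bag — forcing width ≥ 2. The upper and lower bounds meet at 2, so that is the treewidth.

Treewidth 2.
One such decomposition:
Bags: B1 = {b, h, i}  B2 = {g, h, i}  B3 = {e, h, i}  B4 = {b, f, i}  B5 = {a, e, h}  B6 = {a, c, e}  B7 = {d, h, i}
Tree: B1–B2, B1–B3, B1–B4, B3–B5, B5–B6, B3–B7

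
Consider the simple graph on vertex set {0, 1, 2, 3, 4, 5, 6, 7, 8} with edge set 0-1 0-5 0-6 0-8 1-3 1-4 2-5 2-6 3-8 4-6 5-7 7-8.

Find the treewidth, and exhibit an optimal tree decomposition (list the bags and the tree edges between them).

Treewidth 3.
Bags: B1 = {3, 5, 7, 8}  B2 = {0, 3, 5, 8}  B3 = {0, 1, 3, 5}  B4 = {0, 1, 2, 5}  B5 = {0, 1, 2, 6}  B6 = {1, 2, 4, 6}
Tree: B1–B2, B2–B3, B3–B4, B4–B5, B5–B6

The largest bag has 4 vertices, giving width 3; this decomposition certifies tw(G) ≤ 3. For the lower bound: the 4 vertex sets {3,7,8}, {5}, {0}, {1,2,4,6} are disjoint, each induces a connected subgraph, and every pair is joined by at least one edge of G. Contracting each set to a single vertex therefore yields K_{4} as a minor, and since treewidth is minor-monotone, tw(G) ≥ tw(K_{4}) = 3. The upper and lower bounds meet at 3, so that is the treewidth.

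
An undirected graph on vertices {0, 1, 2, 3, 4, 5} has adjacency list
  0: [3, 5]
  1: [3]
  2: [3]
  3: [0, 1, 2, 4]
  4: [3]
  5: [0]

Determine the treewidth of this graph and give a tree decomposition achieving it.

Treewidth 1.
One optimal decomposition is:
Bags: B1 = {3, 4}  B2 = {0, 3}  B3 = {1, 3}  B4 = {0, 5}  B5 = {2, 3}
Tree: B1–B2, B2–B3, B2–B4, B2–B5

Each bag holds 2 vertices, so the decomposition has width 1, which upper-bounds the treewidth. G has an edge, so its treewidth is at least 1. Combining the bounds, tw(G) = 1.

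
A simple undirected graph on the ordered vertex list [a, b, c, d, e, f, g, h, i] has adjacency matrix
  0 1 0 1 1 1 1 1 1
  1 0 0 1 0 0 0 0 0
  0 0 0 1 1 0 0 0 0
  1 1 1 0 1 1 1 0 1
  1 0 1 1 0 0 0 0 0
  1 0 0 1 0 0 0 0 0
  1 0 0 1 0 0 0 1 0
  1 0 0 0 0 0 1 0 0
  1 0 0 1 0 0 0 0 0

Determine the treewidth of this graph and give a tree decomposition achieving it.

Every bag has size at most 3, so the width is 3 − 1 = 2 and tw(G) ≤ 2. For the lower bound, the 3 vertices {c, d, e} are pairwise adjacent, and any tree decomposition puts a clique entirely inside one bag — forcing width ≥ 2. Combining the bounds, tw(G) = 2.

Treewidth 2.
One optimal decomposition is:
Bags: B1 = {a, d, f}  B2 = {a, d, e}  B3 = {a, d, i}  B4 = {a, d, g}  B5 = {a, g, h}  B6 = {c, d, e}  B7 = {a, b, d}
Tree: B1–B2, B1–B3, B2–B4, B4–B5, B2–B6, B3–B7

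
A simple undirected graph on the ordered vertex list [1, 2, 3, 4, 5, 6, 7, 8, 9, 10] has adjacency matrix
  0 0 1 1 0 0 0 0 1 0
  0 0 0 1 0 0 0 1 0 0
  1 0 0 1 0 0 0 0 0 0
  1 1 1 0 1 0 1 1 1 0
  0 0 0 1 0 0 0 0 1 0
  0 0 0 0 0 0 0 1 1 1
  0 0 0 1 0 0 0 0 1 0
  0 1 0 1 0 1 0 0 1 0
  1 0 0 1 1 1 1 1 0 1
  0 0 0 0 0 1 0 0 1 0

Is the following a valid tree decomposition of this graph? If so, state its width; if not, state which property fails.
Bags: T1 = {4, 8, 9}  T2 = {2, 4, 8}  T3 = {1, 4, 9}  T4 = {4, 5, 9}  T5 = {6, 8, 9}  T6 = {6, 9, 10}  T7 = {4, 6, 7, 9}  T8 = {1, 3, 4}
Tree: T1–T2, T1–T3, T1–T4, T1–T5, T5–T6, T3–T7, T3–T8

No — bags containing vertex 6 are not connected in the tree.

A tree decomposition must satisfy three properties: every vertex lies in some bag; for every edge, both endpoints lie together in some bag; and for every vertex, the bags containing it form a connected subtree. Here bags containing vertex 6 are not connected in the tree, so the decomposition is invalid.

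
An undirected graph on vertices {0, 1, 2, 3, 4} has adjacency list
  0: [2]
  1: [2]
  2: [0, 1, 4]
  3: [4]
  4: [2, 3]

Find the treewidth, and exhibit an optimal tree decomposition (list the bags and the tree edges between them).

Treewidth 1.
Bags: B1 = {0, 2}  B2 = {2, 4}  B3 = {3, 4}  B4 = {1, 2}
Tree: B1–B2, B2–B3, B2–B4

Every bag has size at most 2, so the width is 2 − 1 = 1 and tw(G) ≤ 1. G has an edge, so its treewidth is at least 1. Combining the bounds, tw(G) = 1.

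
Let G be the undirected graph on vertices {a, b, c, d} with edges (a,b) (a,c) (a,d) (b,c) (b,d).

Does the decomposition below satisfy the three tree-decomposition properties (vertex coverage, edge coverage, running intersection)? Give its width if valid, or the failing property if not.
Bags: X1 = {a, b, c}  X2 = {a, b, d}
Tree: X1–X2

Yes; width 2.

Vertex coverage: the bags together contain {a, b, c, d}, the full vertex set. Edge coverage: each edge of G has both endpoints in at least one bag. Running intersection: for every vertex, the bags containing it form a connected subtree. All three properties hold, so this is a valid tree decomposition of width max|bag| − 1 = 2, and hence tw(G) ≤ 2.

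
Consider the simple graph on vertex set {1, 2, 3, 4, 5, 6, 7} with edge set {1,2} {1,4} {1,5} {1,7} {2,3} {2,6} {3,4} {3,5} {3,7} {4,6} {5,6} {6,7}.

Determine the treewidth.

3

A width-3 tree decomposition is:
Bags: B1 = {1, 3, 5, 6}  B2 = {1, 3, 4, 6}  B3 = {1, 3, 6, 7}  B4 = {1, 2, 3, 6}
Tree: B1–B2, B2–B3, B3–B4
Each bag holds 4 vertices, so the decomposition has width 3, which upper-bounds the treewidth. For the lower bound: the 4 vertex sets {3,5}, {1,4}, {6}, {7} are disjoint, each induces a connected subgraph, and every pair is joined by at least one edge of G. Contracting each set to a single vertex therefore yields K_{4} as a minor, and since treewidth is minor-monotone, tw(G) ≥ tw(K_{4}) = 3. The upper and lower bounds meet at 3, so that is the treewidth.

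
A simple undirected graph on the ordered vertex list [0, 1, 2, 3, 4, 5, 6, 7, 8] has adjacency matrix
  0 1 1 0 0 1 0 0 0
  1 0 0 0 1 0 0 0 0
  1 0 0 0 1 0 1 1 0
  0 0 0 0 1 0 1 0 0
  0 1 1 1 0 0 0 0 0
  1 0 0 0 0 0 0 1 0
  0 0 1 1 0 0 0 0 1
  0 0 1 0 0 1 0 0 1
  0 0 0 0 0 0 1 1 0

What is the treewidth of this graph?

3

A width-3 tree decomposition is:
Bags: B1 = {0, 1, 4, 5}  B2 = {0, 2, 4, 5}  B3 = {2, 4, 5, 7}  B4 = {2, 3, 4, 7}  B5 = {2, 3, 6, 7}  B6 = {3, 6, 7, 8}
Tree: B1–B2, B2–B3, B3–B4, B4–B5, B5–B6
Each bag holds 4 vertices, so the decomposition has width 3, which upper-bounds the treewidth. For the lower bound: the 4 vertex sets {0,1,5}, {4}, {2}, {3,6,7,8} are disjoint, each induces a connected subgraph, and every pair is joined by at least one edge of G. Contracting each set to a single vertex therefore yields K_{4} as a minor, and since treewidth is minor-monotone, tw(G) ≥ tw(K_{4}) = 3. Therefore the treewidth is 3.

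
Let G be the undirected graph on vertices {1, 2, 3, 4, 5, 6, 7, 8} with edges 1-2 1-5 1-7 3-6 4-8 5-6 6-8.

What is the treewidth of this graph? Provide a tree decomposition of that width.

Every bag has size at most 2, so the width is 2 − 1 = 1 and tw(G) ≤ 1. Since G has at least one edge (e.g. 5–6), it is not an edgeless graph, so tw(G) ≥ 1. Hence tw(G) = 1 exactly.

Treewidth 1.
One optimal decomposition is:
Bags: B1 = {5, 6}  B2 = {1, 5}  B3 = {6, 8}  B4 = {1, 2}  B5 = {3, 6}  B6 = {1, 7}  B7 = {4, 8}
Tree: B1–B2, B1–B3, B2–B4, B3–B5, B2–B6, B3–B7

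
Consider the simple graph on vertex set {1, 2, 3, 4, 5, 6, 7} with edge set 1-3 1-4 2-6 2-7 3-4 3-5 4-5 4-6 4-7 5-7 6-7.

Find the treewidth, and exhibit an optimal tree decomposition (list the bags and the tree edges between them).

Each bag holds 3 vertices, so the decomposition has width 2, which upper-bounds the treewidth. On the other hand G contains the 3-clique {2, 6, 7}. A clique must lie in a single bag of any decomposition, so no decomposition can have width below 2. The upper and lower bounds meet at 2, so that is the treewidth.

Treewidth 2.
Bags: B1 = {3, 4, 5}  B2 = {4, 5, 7}  B3 = {1, 3, 4}  B4 = {4, 6, 7}  B5 = {2, 6, 7}
Tree: B1–B2, B1–B3, B2–B4, B4–B5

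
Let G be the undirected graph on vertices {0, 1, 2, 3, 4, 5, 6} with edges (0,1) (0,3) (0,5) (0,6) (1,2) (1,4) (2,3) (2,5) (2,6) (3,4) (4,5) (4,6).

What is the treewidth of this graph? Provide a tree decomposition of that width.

The largest bag has 4 vertices, giving width 3; this decomposition certifies tw(G) ≤ 3. For the lower bound: the 4 vertex sets {2,3}, {4,5}, {0}, {6} are disjoint, each induces a connected subgraph, and every pair is joined by at least one edge of G. Contracting each set to a single vertex therefore yields K_{4} as a minor, and since treewidth is minor-monotone, tw(G) ≥ tw(K_{4}) = 3. Hence tw(G) = 3 exactly.

Treewidth 3.
One optimal decomposition is:
Bags: B1 = {0, 2, 3, 4}  B2 = {0, 2, 4, 5}  B3 = {0, 2, 4, 6}  B4 = {0, 1, 2, 4}
Tree: B1–B2, B2–B3, B3–B4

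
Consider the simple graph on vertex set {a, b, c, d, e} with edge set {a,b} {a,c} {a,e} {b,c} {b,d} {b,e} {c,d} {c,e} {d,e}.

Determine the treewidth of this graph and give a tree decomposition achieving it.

Every bag has size at most 4, so the width is 4 − 1 = 3 and tw(G) ≤ 3. On the other hand G contains the 4-clique {b, c, d, e}. A clique must lie in a single bag of any decomposition, so no decomposition can have width below 3. Combining the bounds, tw(G) = 3.

Treewidth 3.
One such decomposition:
Bags: B1 = {b, c, d, e}  B2 = {a, b, c, e}
Tree: B1–B2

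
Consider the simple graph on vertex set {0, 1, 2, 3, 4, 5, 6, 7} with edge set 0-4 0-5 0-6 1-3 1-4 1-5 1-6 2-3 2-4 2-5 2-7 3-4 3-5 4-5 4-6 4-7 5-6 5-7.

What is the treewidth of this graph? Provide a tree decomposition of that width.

Treewidth 3.
Bags: B1 = {2, 3, 4, 5}  B2 = {1, 3, 4, 5}  B3 = {2, 4, 5, 7}  B4 = {1, 4, 5, 6}  B5 = {0, 4, 5, 6}
Tree: B1–B2, B1–B3, B2–B4, B4–B5

Each bag holds 4 vertices, so the decomposition has width 3, which upper-bounds the treewidth. On the other hand G contains the 4-clique {0, 4, 5, 6}. A clique must lie in a single bag of any decomposition, so no decomposition can have width below 3. The upper and lower bounds meet at 3, so that is the treewidth.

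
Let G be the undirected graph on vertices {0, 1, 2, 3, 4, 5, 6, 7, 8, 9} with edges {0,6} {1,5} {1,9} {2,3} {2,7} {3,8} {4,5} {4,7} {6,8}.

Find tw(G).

A width-1 tree decomposition is:
Bags: B1 = {1, 9}  B2 = {1, 5}  B3 = {4, 5}  B4 = {4, 7}  B5 = {2, 7}  B6 = {2, 3}  B7 = {3, 8}  B8 = {6, 8}  B9 = {0, 6}
Tree: B1–B2, B2–B3, B3–B4, B4–B5, B5–B6, B6–B7, B7–B8, B8–B9
Every bag has size at most 2, so the width is 2 − 1 = 1 and tw(G) ≤ 1. Any graph with an edge has treewidth ≥ 1, and G has the edge 9–1. Combining the bounds, tw(G) = 1.

1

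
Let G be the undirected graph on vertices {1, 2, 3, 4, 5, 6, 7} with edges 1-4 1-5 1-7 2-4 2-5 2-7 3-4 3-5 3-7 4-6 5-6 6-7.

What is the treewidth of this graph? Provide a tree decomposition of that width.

Treewidth 3.
One such decomposition:
Bags: B1 = {2, 4, 5, 7}  B2 = {3, 4, 5, 7}  B3 = {1, 4, 5, 7}  B4 = {4, 5, 6, 7}
Tree: B1–B2, B2–B3, B3–B4

Every bag has size at most 4, so the width is 4 − 1 = 3 and tw(G) ≤ 3. For the lower bound: the 4 vertex sets {2,5}, {3,4}, {7}, {1} are disjoint, each induces a connected subgraph, and every pair is joined by at least one edge of G. Contracting each set to a single vertex therefore yields K_{4} as a minor, and since treewidth is minor-monotone, tw(G) ≥ tw(K_{4}) = 3. Therefore the treewidth is 3.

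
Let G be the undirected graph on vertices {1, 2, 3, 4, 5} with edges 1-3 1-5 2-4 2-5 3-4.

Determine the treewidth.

A width-2 tree decomposition is:
Bags: B1 = {1, 3, 5}  B2 = {3, 4, 5}  B3 = {2, 4, 5}
Tree: B1–B2, B2–B3
Every bag has size at most 3, so the width is 3 − 1 = 2 and tw(G) ≤ 2. Since 5–1–3–4–2–5 is a cycle in G, G is not acyclic. Forests are exactly the graphs of treewidth ≤ 1, so tw(G) ≥ 2. Combining the bounds, tw(G) = 2.

2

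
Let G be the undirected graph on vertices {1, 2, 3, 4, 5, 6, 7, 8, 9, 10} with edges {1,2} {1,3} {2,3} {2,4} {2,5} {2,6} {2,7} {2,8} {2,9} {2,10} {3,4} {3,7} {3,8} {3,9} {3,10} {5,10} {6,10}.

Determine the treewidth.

A width-2 tree decomposition is:
Bags: B1 = {1, 2, 3}  B2 = {2, 3, 8}  B3 = {2, 3, 9}  B4 = {2, 3, 7}  B5 = {2, 3, 10}  B6 = {2, 6, 10}  B7 = {2, 3, 4}  B8 = {2, 5, 10}
Tree: B1–B2, B2–B3, B1–B4, B4–B5, B5–B6, B4–B7, B5–B8
The largest bag has 3 vertices, giving width 2; this decomposition certifies tw(G) ≤ 2. Conversely, {1, 2, 3} is a clique of size 3, and the vertices of any clique must share a bag in every tree decomposition; so some bag has ≥ 3 vertices and tw(G) ≥ 2. The upper and lower bounds meet at 2, so that is the treewidth.

2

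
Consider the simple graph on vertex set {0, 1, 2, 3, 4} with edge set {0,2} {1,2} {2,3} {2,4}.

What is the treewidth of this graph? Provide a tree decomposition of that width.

Treewidth 1.
One optimal decomposition is:
Bags: B1 = {2, 4}  B2 = {0, 2}  B3 = {1, 2}  B4 = {2, 3}
Tree: B1–B2, B2–B3, B1–B4

Each bag holds 2 vertices, so the decomposition has width 1, which upper-bounds the treewidth. Any graph with an edge has treewidth ≥ 1, and G has the edge 4–2. Therefore the treewidth is 1.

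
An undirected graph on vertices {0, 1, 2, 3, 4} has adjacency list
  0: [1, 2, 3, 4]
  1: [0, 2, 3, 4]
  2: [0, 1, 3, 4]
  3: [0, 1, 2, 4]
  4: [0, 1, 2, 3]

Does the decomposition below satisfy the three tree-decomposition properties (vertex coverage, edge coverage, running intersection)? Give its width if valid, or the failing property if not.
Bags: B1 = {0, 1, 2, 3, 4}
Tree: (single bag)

Yes; width 4.

Checking the three conditions: (i) the bags cover all of {0, 1, 2, 3, 4}; (ii) for each edge, some bag contains both endpoints; (iii) the bags containing any fixed vertex form a subtree. All hold, so the decomposition is valid with width 5 − 1 = 4.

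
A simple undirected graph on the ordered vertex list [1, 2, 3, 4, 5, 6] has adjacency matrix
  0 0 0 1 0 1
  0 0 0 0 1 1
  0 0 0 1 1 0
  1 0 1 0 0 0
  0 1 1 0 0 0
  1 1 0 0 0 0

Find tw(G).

A width-2 tree decomposition is:
Bags: B1 = {1, 4, 6}  B2 = {3, 4, 6}  B3 = {3, 5, 6}  B4 = {2, 5, 6}
Tree: B1–B2, B2–B3, B3–B4
Every bag has size at most 3, so the width is 3 − 1 = 2 and tw(G) ≤ 2. The edges 6–1–4–3–5–2–6 form a cycle, so G is not a tree and its treewidth is at least 2. Hence tw(G) = 2 exactly.

2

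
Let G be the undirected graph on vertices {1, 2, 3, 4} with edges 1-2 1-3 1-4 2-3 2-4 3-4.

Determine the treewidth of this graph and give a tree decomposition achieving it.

Treewidth 3.
One optimal decomposition is:
Bags: B1 = {1, 2, 3, 4}
Tree: (single bag)

A single bag containing all 4 vertices is trivially a valid decomposition of width 3. On the other hand G contains the 4-clique {1, 2, 3, 4}. A clique must lie in a single bag of any decomposition, so no decomposition can have width below 3. Hence tw(G) = 3 exactly.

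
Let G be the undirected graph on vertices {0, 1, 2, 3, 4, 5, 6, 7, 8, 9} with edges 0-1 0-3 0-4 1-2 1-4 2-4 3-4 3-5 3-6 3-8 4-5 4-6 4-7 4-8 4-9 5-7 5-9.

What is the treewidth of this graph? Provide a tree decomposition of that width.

The largest bag has 3 vertices, giving width 2; this decomposition certifies tw(G) ≤ 2. Conversely, {0, 1, 4} is a clique of size 3, and the vertices of any clique must share a bag in every tree decomposition; so some bag has ≥ 3 vertices and tw(G) ≥ 2. Combining the bounds, tw(G) = 2.

Treewidth 2.
One such decomposition:
Bags: B1 = {0, 3, 4}  B2 = {3, 4, 5}  B3 = {4, 5, 7}  B4 = {3, 4, 8}  B5 = {0, 1, 4}  B6 = {3, 4, 6}  B7 = {4, 5, 9}  B8 = {1, 2, 4}
Tree: B1–B2, B2–B3, B2–B4, B1–B5, B2–B6, B3–B7, B5–B8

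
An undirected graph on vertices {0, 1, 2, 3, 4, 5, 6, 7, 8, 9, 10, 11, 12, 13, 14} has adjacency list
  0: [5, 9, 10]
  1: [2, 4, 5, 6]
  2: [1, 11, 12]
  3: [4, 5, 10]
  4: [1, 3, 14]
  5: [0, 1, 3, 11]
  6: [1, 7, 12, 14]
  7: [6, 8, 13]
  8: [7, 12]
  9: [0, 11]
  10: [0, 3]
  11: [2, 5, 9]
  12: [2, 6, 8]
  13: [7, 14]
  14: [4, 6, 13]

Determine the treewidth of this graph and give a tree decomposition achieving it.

Treewidth 3.
One optimal decomposition is:
Bags: B1 = {0, 9, 10, 11}  B2 = {0, 5, 10, 11}  B3 = {3, 5, 10, 11}  B4 = {2, 3, 5, 11}  B5 = {1, 2, 3, 5}  B6 = {1, 2, 3, 4}  B7 = {1, 2, 4, 12}  B8 = {1, 4, 6, 12}  B9 = {4, 6, 12, 14}  B10 = {6, 8, 12, 14}  B11 = {6, 7, 8, 14}  B12 = {7, 8, 13, 14}
Tree: B1–B2, B2–B3, B3–B4, B4–B5, B5–B6, B6–B7, B7–B8, B8–B9, B9–B10, B10–B11, B11–B12

Each bag holds 4 vertices, so the decomposition has width 3, which upper-bounds the treewidth. For the lower bound: the 4 vertex sets {0,9,10}, {11}, {5}, {1,2,3,4} are disjoint, each induces a connected subgraph, and every pair is joined by at least one edge of G. Contracting each set to a single vertex therefore yields K_{4} as a minor, and since treewidth is minor-monotone, tw(G) ≥ tw(K_{4}) = 3. The upper and lower bounds meet at 3, so that is the treewidth.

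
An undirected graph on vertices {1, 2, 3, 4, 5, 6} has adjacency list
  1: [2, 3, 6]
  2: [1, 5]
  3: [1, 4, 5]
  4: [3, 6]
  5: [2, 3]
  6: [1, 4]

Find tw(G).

2

A width-2 tree decomposition is:
Bags: B1 = {1, 2, 5}  B2 = {1, 3, 5}  B3 = {1, 3, 6}  B4 = {3, 4, 6}
Tree: B1–B2, B2–B3, B3–B4
Each bag holds 3 vertices, so the decomposition has width 2, which upper-bounds the treewidth. Since 2–5–3–1–2 is a cycle in G, G is not acyclic. Forests are exactly the graphs of treewidth ≤ 1, so tw(G) ≥ 2. Combining the bounds, tw(G) = 2.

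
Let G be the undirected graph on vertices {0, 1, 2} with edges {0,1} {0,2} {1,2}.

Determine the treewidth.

A width-2 tree decomposition is:
Bags: B1 = {0, 1, 2}
Tree: (single bag)
A single bag containing all 3 vertices is trivially a valid decomposition of width 2. Conversely, {0, 1, 2} is a clique of size 3, and the vertices of any clique must share a bag in every tree decomposition; so some bag has ≥ 3 vertices and tw(G) ≥ 2. Hence tw(G) = 2 exactly.

2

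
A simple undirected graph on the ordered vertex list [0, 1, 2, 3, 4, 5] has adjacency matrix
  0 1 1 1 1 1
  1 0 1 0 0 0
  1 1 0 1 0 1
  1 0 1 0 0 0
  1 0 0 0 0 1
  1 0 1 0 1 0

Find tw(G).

2

A width-2 tree decomposition is:
Bags: B1 = {0, 1, 2}  B2 = {0, 2, 3}  B3 = {0, 2, 5}  B4 = {0, 4, 5}
Tree: B1–B2, B2–B3, B3–B4
Each bag holds 3 vertices, so the decomposition has width 2, which upper-bounds the treewidth. On the other hand G contains the 3-clique {0, 1, 2}. A clique must lie in a single bag of any decomposition, so no decomposition can have width below 2. Therefore the treewidth is 2.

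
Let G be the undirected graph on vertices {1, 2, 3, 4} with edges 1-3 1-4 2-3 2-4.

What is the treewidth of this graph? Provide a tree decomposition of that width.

Treewidth 2.
One such decomposition:
Bags: B1 = {1, 2, 3}  B2 = {1, 2, 4}
Tree: B1–B2

Every bag has size at most 3, so the width is 3 − 1 = 2 and tw(G) ≤ 2. For the lower bound, G contains the cycle 2–3–1–4–2, so G is not a forest; only forests have treewidth ≤ 1, hence tw(G) ≥ 2. Combining the bounds, tw(G) = 2.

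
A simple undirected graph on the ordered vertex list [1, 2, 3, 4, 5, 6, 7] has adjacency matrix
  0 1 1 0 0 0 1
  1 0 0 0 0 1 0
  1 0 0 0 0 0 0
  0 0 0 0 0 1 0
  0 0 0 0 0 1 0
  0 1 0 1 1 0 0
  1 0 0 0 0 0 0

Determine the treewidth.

A width-1 tree decomposition is:
Bags: B1 = {1, 2}  B2 = {2, 6}  B3 = {1, 3}  B4 = {4, 6}  B5 = {5, 6}  B6 = {1, 7}
Tree: B1–B2, B1–B3, B2–B4, B2–B5, B3–B6
Each bag holds 2 vertices, so the decomposition has width 1, which upper-bounds the treewidth. G has an edge, so its treewidth is at least 1. The upper and lower bounds meet at 1, so that is the treewidth.

1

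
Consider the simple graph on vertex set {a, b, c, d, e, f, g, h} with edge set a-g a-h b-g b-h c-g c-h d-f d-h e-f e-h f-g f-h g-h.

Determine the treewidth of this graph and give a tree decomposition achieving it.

Treewidth 2.
One such decomposition:
Bags: B1 = {f, g, h}  B2 = {e, f, h}  B3 = {b, g, h}  B4 = {d, f, h}  B5 = {c, g, h}  B6 = {a, g, h}
Tree: B1–B2, B1–B3, B2–B4, B1–B5, B1–B6

The largest bag has 3 vertices, giving width 2; this decomposition certifies tw(G) ≤ 2. Conversely, {d, f, h} is a clique of size 3, and the vertices of any clique must share a bag in every tree decomposition; so some bag has ≥ 3 vertices and tw(G) ≥ 2. Combining the bounds, tw(G) = 2.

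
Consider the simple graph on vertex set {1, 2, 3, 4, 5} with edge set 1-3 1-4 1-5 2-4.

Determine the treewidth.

A width-1 tree decomposition is:
Bags: B1 = {1, 3}  B2 = {1, 5}  B3 = {1, 4}  B4 = {2, 4}
Tree: B1–B2, B2–B3, B3–B4
Each bag holds 2 vertices, so the decomposition has width 1, which upper-bounds the treewidth. G has an edge, so its treewidth is at least 1. Therefore the treewidth is 1.

1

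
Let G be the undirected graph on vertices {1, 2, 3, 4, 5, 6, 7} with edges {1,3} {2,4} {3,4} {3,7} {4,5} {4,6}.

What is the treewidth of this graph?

1

A width-1 tree decomposition is:
Bags: B1 = {4, 6}  B2 = {4, 5}  B3 = {3, 4}  B4 = {3, 7}  B5 = {1, 3}  B6 = {2, 4}
Tree: B1–B2, B2–B3, B3–B4, B3–B5, B3–B6
The largest bag has 2 vertices, giving width 1; this decomposition certifies tw(G) ≤ 1. G has an edge, so its treewidth is at least 1. Hence tw(G) = 1 exactly.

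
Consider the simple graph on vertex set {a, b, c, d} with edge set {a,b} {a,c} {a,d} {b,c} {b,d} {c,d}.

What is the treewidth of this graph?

3

A width-3 tree decomposition is:
Bags: B1 = {a, b, c, d}
Tree: (single bag)
A single bag containing all 4 vertices is trivially a valid decomposition of width 3. On the other hand G contains the 4-clique {a, b, c, d}. A clique must lie in a single bag of any decomposition, so no decomposition can have width below 3. Therefore the treewidth is 3.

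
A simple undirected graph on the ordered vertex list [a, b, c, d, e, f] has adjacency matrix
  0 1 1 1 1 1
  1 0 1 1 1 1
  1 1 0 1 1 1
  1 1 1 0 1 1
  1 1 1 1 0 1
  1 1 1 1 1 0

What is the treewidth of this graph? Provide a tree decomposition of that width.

A single bag containing all 6 vertices is trivially a valid decomposition of width 5. On the other hand G contains the 6-clique {a, b, c, d, e, f}. A clique must lie in a single bag of any decomposition, so no decomposition can have width below 5. Hence tw(G) = 5 exactly.

Treewidth 5.
Bags: B1 = {a, b, c, d, e, f}
Tree: (single bag)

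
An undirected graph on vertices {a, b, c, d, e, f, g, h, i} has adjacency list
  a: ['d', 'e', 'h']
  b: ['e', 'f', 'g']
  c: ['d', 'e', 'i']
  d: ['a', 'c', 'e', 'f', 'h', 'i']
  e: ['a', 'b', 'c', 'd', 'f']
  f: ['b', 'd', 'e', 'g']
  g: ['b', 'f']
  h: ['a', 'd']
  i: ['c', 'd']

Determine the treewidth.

2

A width-2 tree decomposition is:
Bags: B1 = {c, d, e}  B2 = {d, e, f}  B3 = {b, e, f}  B4 = {a, d, e}  B5 = {b, f, g}  B6 = {a, d, h}  B7 = {c, d, i}
Tree: B1–B2, B2–B3, B2–B4, B3–B5, B4–B6, B1–B7
Each bag holds 3 vertices, so the decomposition has width 2, which upper-bounds the treewidth. Conversely, {d, e, f} is a clique of size 3, and the vertices of any clique must share a bag in every tree decomposition; so some bag has ≥ 3 vertices and tw(G) ≥ 2. The upper and lower bounds meet at 2, so that is the treewidth.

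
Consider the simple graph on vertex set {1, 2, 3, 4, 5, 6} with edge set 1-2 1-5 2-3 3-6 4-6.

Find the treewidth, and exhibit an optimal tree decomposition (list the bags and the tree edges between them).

Every bag has size at most 2, so the width is 2 − 1 = 1 and tw(G) ≤ 1. G has an edge, so its treewidth is at least 1. Combining the bounds, tw(G) = 1.

Treewidth 1.
Bags: B1 = {1, 5}  B2 = {1, 2}  B3 = {2, 3}  B4 = {3, 6}  B5 = {4, 6}
Tree: B1–B2, B2–B3, B3–B4, B4–B5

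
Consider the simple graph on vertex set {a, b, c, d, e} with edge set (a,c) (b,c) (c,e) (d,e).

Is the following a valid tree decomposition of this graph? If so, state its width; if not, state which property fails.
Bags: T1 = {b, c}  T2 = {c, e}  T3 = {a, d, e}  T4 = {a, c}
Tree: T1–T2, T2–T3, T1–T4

A tree decomposition must satisfy three properties: every vertex lies in some bag; for every edge, both endpoints lie together in some bag; and for every vertex, the bags containing it form a connected subtree. Here bags containing vertex a are not connected in the tree, so the decomposition is invalid.

No — bags containing vertex a are not connected in the tree.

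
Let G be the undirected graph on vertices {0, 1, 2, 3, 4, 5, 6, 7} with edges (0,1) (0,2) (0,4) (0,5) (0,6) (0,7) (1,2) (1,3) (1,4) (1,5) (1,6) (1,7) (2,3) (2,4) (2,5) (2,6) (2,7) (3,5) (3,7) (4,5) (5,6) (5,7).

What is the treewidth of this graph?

A width-4 tree decomposition is:
Bags: B1 = {0, 1, 2, 5, 6}  B2 = {0, 1, 2, 4, 5}  B3 = {0, 1, 2, 5, 7}  B4 = {1, 2, 3, 5, 7}
Tree: B1–B2, B2–B3, B3–B4
Every bag has size at most 5, so the width is 5 − 1 = 4 and tw(G) ≤ 4. On the other hand G contains the 5-clique {0, 1, 2, 4, 5}. A clique must lie in a single bag of any decomposition, so no decomposition can have width below 4. Hence tw(G) = 4 exactly.

4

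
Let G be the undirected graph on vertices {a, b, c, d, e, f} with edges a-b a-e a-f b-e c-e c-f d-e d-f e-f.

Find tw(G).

A width-2 tree decomposition is:
Bags: B1 = {a, b, e}  B2 = {a, e, f}  B3 = {d, e, f}  B4 = {c, e, f}
Tree: B1–B2, B2–B3, B2–B4
Each bag holds 3 vertices, so the decomposition has width 2, which upper-bounds the treewidth. For the lower bound, the 3 vertices {d, e, f} are pairwise adjacent, and any tree decomposition puts a clique entirely inside one bag — forcing width ≥ 2. Hence tw(G) = 2 exactly.

2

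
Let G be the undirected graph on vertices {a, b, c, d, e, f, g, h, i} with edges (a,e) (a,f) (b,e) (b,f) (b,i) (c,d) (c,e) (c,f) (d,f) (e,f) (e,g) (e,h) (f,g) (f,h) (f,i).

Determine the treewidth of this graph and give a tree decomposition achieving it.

Treewidth 2.
One such decomposition:
Bags: B1 = {b, e, f}  B2 = {e, f, h}  B3 = {b, f, i}  B4 = {e, f, g}  B5 = {c, e, f}  B6 = {c, d, f}  B7 = {a, e, f}
Tree: B1–B2, B1–B3, B1–B4, B4–B5, B5–B6, B5–B7

The largest bag has 3 vertices, giving width 2; this decomposition certifies tw(G) ≤ 2. On the other hand G contains the 3-clique {c, d, f}. A clique must lie in a single bag of any decomposition, so no decomposition can have width below 2. Hence tw(G) = 2 exactly.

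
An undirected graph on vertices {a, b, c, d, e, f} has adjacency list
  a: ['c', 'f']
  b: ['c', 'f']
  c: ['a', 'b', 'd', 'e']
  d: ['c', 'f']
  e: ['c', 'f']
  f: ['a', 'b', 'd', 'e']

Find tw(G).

A width-2 tree decomposition is:
Bags: B1 = {a, c, f}  B2 = {c, d, f}  B3 = {c, e, f}  B4 = {b, c, f}
Tree: B1–B2, B2–B3, B3–B4
Every bag has size at most 3, so the width is 3 − 1 = 2 and tw(G) ≤ 2. Since a–c–d–f–a is a cycle in G, G is not acyclic. Forests are exactly the graphs of treewidth ≤ 1, so tw(G) ≥ 2. Combining the bounds, tw(G) = 2.

2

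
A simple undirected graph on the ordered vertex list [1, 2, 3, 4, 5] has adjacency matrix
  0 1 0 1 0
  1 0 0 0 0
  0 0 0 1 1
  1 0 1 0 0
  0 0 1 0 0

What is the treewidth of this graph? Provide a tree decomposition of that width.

Treewidth 1.
One optimal decomposition is:
Bags: B1 = {1, 2}  B2 = {1, 4}  B3 = {3, 4}  B4 = {3, 5}
Tree: B1–B2, B2–B3, B3–B4

The largest bag has 2 vertices, giving width 1; this decomposition certifies tw(G) ≤ 1. Any graph with an edge has treewidth ≥ 1, and G has the edge 2–1. Combining the bounds, tw(G) = 1.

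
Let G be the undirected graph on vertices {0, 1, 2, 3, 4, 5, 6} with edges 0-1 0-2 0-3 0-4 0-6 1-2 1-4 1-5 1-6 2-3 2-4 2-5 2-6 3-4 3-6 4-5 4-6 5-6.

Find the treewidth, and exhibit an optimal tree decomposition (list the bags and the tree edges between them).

Every bag has size at most 5, so the width is 5 − 1 = 4 and tw(G) ≤ 4. For the lower bound, the 5 vertices {0, 1, 2, 4, 6} are pairwise adjacent, and any tree decomposition puts a clique entirely inside one bag — forcing width ≥ 4. Combining the bounds, tw(G) = 4.

Treewidth 4.
Bags: B1 = {0, 1, 2, 4, 6}  B2 = {1, 2, 4, 5, 6}  B3 = {0, 2, 3, 4, 6}
Tree: B1–B2, B1–B3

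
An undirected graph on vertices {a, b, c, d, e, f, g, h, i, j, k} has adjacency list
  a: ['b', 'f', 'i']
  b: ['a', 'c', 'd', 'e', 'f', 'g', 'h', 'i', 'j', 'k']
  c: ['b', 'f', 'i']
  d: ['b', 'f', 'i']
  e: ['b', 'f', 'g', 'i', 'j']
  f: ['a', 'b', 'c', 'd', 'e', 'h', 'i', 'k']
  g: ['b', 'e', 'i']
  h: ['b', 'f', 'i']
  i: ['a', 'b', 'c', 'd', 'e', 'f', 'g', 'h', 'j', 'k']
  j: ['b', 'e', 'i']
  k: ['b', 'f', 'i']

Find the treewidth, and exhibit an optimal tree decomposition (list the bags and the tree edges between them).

Treewidth 3.
Bags: B1 = {b, e, f, i}  B2 = {a, b, f, i}  B3 = {b, e, i, j}  B4 = {b, f, i, k}  B5 = {b, d, f, i}  B6 = {b, e, g, i}  B7 = {b, c, f, i}  B8 = {b, f, h, i}
Tree: B1–B2, B1–B3, B2–B4, B4–B5, B1–B6, B5–B7, B5–B8

The largest bag has 4 vertices, giving width 3; this decomposition certifies tw(G) ≤ 3. On the other hand G contains the 4-clique {b, e, g, i}. A clique must lie in a single bag of any decomposition, so no decomposition can have width below 3. The upper and lower bounds meet at 3, so that is the treewidth.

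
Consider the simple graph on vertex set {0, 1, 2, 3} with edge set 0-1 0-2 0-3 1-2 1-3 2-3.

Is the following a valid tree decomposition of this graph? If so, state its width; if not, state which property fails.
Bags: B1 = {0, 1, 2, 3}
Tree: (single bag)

Checking the three conditions: (i) the bags cover all of {0, 1, 2, 3}; (ii) for each edge, some bag contains both endpoints; (iii) the bags containing any fixed vertex form a subtree. All hold, so the decomposition is valid with width 4 − 1 = 3.

Yes; width 3.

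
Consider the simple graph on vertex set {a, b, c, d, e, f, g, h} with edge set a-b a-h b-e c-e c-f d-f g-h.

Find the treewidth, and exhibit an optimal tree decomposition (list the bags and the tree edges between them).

Treewidth 1.
One such decomposition:
Bags: B1 = {d, f}  B2 = {c, f}  B3 = {c, e}  B4 = {b, e}  B5 = {a, b}  B6 = {a, h}  B7 = {g, h}
Tree: B1–B2, B2–B3, B3–B4, B4–B5, B5–B6, B6–B7

Every bag has size at most 2, so the width is 2 − 1 = 1 and tw(G) ≤ 1. Any graph with an edge has treewidth ≥ 1, and G has the edge d–f. Combining the bounds, tw(G) = 1.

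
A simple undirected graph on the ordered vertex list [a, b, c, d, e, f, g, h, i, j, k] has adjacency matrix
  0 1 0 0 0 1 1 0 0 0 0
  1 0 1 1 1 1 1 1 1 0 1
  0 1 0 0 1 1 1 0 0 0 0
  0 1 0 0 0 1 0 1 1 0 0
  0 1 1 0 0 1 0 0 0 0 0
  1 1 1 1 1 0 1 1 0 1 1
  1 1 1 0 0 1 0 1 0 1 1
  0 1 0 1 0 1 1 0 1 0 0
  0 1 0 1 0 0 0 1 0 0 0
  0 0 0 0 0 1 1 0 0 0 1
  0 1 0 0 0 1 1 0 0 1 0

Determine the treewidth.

3

A width-3 tree decomposition is:
Bags: B1 = {f, g, j, k}  B2 = {b, f, g, k}  B3 = {b, c, f, g}  B4 = {a, b, f, g}  B5 = {b, f, g, h}  B6 = {b, c, e, f}  B7 = {b, d, f, h}  B8 = {b, d, h, i}
Tree: B1–B2, B2–B3, B3–B4, B3–B5, B3–B6, B5–B7, B7–B8
The largest bag has 4 vertices, giving width 3; this decomposition certifies tw(G) ≤ 3. Conversely, {f, g, j, k} is a clique of size 4, and the vertices of any clique must share a bag in every tree decomposition; so some bag has ≥ 4 vertices and tw(G) ≥ 3. Therefore the treewidth is 3.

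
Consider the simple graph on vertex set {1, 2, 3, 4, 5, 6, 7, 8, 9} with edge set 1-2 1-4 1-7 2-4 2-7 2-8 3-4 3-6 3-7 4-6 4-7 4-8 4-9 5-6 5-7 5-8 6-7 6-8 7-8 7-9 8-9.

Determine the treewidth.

3

A width-3 tree decomposition is:
Bags: B1 = {2, 4, 7, 8}  B2 = {4, 7, 8, 9}  B3 = {4, 6, 7, 8}  B4 = {3, 4, 6, 7}  B5 = {5, 6, 7, 8}  B6 = {1, 2, 4, 7}
Tree: B1–B2, B1–B3, B3–B4, B3–B5, B1–B6
Every bag has size at most 4, so the width is 4 − 1 = 3 and tw(G) ≤ 3. Conversely, {4, 7, 8, 9} is a clique of size 4, and the vertices of any clique must share a bag in every tree decomposition; so some bag has ≥ 4 vertices and tw(G) ≥ 3. Therefore the treewidth is 3.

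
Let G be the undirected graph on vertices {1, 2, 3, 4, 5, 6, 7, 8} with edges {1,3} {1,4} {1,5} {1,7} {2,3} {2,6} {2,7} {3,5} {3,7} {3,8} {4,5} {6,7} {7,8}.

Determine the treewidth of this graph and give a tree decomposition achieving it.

The largest bag has 3 vertices, giving width 2; this decomposition certifies tw(G) ≤ 2. On the other hand G contains the 3-clique {1, 3, 5}. A clique must lie in a single bag of any decomposition, so no decomposition can have width below 2. The upper and lower bounds meet at 2, so that is the treewidth.

Treewidth 2.
One optimal decomposition is:
Bags: B1 = {1, 3, 7}  B2 = {3, 7, 8}  B3 = {2, 3, 7}  B4 = {1, 3, 5}  B5 = {2, 6, 7}  B6 = {1, 4, 5}
Tree: B1–B2, B2–B3, B1–B4, B3–B5, B4–B6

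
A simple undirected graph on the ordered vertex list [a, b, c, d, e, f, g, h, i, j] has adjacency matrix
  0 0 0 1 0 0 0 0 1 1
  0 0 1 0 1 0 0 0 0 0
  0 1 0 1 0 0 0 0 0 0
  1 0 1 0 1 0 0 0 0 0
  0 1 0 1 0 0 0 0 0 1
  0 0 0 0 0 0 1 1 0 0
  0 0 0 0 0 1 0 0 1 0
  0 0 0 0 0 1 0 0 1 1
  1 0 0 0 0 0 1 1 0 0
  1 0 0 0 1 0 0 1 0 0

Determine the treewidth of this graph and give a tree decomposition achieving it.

The largest bag has 3 vertices, giving width 2; this decomposition certifies tw(G) ≤ 2. The edges g–f–h–i–g form a cycle, so G is not a tree and its treewidth is at least 2. Combining the bounds, tw(G) = 2.

Treewidth 2.
Bags: B1 = {f, g, i}  B2 = {f, h, i}  B3 = {a, h, i}  B4 = {a, h, j}  B5 = {a, d, j}  B6 = {d, e, j}  B7 = {c, d, e}  B8 = {b, c, e}
Tree: B1–B2, B2–B3, B3–B4, B4–B5, B5–B6, B6–B7, B7–B8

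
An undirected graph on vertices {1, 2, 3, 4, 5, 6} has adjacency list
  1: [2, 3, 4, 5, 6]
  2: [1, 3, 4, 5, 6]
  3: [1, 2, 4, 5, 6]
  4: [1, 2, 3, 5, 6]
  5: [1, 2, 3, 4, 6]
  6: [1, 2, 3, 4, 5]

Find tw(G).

A width-5 tree decomposition is:
Bags: B1 = {1, 2, 3, 4, 5, 6}
Tree: (single bag)
With just one bag of size 6, the width is 6 − 1 = 5, so tw(G) ≤ 5. For the lower bound, the 6 vertices {1, 2, 3, 4, 5, 6} are pairwise adjacent, and any tree decomposition puts a clique entirely inside one bag — forcing width ≥ 5. Combining the bounds, tw(G) = 5.

5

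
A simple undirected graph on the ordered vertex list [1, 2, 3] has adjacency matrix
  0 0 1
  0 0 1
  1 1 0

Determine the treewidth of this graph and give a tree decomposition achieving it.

Treewidth 1.
One such decomposition:
Bags: B1 = {2, 3}  B2 = {1, 3}
Tree: B1–B2

The largest bag has 2 vertices, giving width 1; this decomposition certifies tw(G) ≤ 1. Any graph with an edge has treewidth ≥ 1, and G has the edge 3–2. Hence tw(G) = 1 exactly.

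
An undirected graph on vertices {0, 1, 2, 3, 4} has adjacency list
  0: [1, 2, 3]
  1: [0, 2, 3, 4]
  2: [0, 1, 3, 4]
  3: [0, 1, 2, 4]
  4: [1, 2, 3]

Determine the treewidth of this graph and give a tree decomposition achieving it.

Treewidth 3.
Bags: B1 = {0, 1, 2, 3}  B2 = {1, 2, 3, 4}
Tree: B1–B2

Each bag holds 4 vertices, so the decomposition has width 3, which upper-bounds the treewidth. On the other hand G contains the 4-clique {0, 1, 2, 3}. A clique must lie in a single bag of any decomposition, so no decomposition can have width below 3. Hence tw(G) = 3 exactly.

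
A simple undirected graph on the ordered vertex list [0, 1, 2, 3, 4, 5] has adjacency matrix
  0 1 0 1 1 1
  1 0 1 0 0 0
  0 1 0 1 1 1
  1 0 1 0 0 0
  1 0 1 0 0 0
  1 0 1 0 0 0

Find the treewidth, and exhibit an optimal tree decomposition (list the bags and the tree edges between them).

Every bag has size at most 3, so the width is 3 − 1 = 2 and tw(G) ≤ 2. For the lower bound, G contains the cycle 2–1–0–3–2, so G is not a forest; only forests have treewidth ≤ 1, hence tw(G) ≥ 2. Therefore the treewidth is 2.

Treewidth 2.
Bags: B1 = {0, 1, 2}  B2 = {0, 2, 3}  B3 = {0, 2, 5}  B4 = {0, 2, 4}
Tree: B1–B2, B2–B3, B3–B4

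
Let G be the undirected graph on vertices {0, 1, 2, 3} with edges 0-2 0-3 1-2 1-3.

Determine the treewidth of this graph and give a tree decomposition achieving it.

Treewidth 2.
One optimal decomposition is:
Bags: B1 = {0, 2, 3}  B2 = {1, 2, 3}
Tree: B1–B2

Each bag holds 3 vertices, so the decomposition has width 2, which upper-bounds the treewidth. For the lower bound, G contains the cycle 3–0–2–1–3, so G is not a forest; only forests have treewidth ≤ 1, hence tw(G) ≥ 2. Therefore the treewidth is 2.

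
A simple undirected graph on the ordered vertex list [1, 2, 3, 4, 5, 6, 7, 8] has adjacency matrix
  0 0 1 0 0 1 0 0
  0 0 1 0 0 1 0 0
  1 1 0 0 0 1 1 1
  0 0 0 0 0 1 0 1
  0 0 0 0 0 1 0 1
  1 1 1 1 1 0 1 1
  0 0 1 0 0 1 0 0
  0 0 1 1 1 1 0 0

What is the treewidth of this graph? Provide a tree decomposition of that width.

Each bag holds 3 vertices, so the decomposition has width 2, which upper-bounds the treewidth. For the lower bound, the 3 vertices {3, 6, 8} are pairwise adjacent, and any tree decomposition puts a clique entirely inside one bag — forcing width ≥ 2. The upper and lower bounds meet at 2, so that is the treewidth.

Treewidth 2.
Bags: B1 = {4, 6, 8}  B2 = {3, 6, 8}  B3 = {3, 6, 7}  B4 = {1, 3, 6}  B5 = {2, 3, 6}  B6 = {5, 6, 8}
Tree: B1–B2, B2–B3, B2–B4, B3–B5, B1–B6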